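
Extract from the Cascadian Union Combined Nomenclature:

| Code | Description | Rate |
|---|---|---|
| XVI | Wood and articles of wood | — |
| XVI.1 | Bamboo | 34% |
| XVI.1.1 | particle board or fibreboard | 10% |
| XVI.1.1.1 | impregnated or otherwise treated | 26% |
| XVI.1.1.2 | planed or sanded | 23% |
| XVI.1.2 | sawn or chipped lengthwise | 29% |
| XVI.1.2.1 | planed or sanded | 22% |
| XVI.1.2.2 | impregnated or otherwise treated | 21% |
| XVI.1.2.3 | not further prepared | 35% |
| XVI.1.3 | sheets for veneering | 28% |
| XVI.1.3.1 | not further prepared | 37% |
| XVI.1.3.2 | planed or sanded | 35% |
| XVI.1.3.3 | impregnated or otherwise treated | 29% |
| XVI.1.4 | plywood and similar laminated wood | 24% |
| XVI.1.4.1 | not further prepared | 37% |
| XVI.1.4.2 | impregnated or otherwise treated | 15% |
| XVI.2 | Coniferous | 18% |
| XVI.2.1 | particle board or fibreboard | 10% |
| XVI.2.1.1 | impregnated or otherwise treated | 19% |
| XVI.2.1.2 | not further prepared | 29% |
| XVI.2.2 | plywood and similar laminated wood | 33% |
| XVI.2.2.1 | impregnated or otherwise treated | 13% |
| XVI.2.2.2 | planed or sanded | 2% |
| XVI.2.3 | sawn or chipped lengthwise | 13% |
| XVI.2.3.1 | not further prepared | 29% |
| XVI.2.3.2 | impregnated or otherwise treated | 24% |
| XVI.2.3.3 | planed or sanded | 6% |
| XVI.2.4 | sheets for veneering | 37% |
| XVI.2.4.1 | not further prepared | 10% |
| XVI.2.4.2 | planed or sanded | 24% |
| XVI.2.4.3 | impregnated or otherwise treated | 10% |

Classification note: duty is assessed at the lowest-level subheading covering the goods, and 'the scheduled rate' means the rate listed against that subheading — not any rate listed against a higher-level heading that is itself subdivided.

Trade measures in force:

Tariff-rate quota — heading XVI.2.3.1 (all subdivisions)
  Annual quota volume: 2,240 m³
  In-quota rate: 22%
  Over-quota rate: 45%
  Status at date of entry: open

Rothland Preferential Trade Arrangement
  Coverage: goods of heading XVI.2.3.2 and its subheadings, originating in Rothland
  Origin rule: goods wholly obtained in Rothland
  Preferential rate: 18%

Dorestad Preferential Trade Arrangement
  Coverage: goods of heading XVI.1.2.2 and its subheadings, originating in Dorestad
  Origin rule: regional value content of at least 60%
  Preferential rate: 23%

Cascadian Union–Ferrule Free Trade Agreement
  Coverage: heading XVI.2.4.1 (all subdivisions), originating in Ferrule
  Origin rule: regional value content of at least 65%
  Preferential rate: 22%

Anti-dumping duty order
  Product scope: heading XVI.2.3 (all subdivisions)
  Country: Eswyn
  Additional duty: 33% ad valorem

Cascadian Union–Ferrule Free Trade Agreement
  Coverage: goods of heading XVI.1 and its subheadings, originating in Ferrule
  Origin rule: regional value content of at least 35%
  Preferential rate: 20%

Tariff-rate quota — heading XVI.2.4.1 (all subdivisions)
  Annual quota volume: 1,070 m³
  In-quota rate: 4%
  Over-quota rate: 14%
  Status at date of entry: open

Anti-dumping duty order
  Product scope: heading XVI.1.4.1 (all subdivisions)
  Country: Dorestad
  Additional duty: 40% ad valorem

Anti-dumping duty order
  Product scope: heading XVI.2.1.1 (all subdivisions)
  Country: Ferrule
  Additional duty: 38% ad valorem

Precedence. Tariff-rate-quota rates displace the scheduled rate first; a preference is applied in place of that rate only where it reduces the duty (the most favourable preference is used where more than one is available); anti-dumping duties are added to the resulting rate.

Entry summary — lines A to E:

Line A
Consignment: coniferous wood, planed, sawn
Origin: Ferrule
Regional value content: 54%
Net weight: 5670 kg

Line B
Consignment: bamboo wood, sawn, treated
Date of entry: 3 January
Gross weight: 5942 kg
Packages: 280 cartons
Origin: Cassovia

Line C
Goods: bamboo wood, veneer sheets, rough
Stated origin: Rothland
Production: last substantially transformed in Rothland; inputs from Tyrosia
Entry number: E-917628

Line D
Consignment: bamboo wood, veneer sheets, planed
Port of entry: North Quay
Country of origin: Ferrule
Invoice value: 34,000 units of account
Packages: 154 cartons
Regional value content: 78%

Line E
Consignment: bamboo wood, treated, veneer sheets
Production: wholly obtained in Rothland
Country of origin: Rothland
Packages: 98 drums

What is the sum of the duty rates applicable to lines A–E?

Line A: coniferous → XVI.2; sawn → XVI.2.3; planed → XVI.2.3.3. Scheduled 6%. Ferrule agreement on XVI.2.4.1: XVI.2.3.3 not covered; Ferrule agreement on XVI.1: XVI.2.3.3 not covered. → 6%.
Line B: bamboo → XVI.1; sawn → XVI.1.2; treated → XVI.1.2.2. Scheduled 21%. No special measure applies. → 21%.
Line C: bamboo → XVI.1; veneer sheets → XVI.1.3; rough → XVI.1.3.1. Scheduled 37%. Rothland agreement on XVI.2.3.2: XVI.1.3.1 not covered. → 37%.
Line D: bamboo → XVI.1; veneer sheets → XVI.1.3; planed → XVI.1.3.2. Scheduled 35%. Ferrule agreement on XVI.2.4.1: XVI.1.3.2 not covered; Ferrule agreement on XVI.1: RVC ≥ 35% → 20% available; preferential 20%. → 20%.
Line E: bamboo → XVI.1; veneer sheets → XVI.1.3; treated → XVI.1.3.3. Scheduled 29%. Rothland agreement on XVI.2.3.2: XVI.1.3.3 not covered. → 29%.
Sum: 6% + 21% + 37% + 20% + 29% = 113%.

113%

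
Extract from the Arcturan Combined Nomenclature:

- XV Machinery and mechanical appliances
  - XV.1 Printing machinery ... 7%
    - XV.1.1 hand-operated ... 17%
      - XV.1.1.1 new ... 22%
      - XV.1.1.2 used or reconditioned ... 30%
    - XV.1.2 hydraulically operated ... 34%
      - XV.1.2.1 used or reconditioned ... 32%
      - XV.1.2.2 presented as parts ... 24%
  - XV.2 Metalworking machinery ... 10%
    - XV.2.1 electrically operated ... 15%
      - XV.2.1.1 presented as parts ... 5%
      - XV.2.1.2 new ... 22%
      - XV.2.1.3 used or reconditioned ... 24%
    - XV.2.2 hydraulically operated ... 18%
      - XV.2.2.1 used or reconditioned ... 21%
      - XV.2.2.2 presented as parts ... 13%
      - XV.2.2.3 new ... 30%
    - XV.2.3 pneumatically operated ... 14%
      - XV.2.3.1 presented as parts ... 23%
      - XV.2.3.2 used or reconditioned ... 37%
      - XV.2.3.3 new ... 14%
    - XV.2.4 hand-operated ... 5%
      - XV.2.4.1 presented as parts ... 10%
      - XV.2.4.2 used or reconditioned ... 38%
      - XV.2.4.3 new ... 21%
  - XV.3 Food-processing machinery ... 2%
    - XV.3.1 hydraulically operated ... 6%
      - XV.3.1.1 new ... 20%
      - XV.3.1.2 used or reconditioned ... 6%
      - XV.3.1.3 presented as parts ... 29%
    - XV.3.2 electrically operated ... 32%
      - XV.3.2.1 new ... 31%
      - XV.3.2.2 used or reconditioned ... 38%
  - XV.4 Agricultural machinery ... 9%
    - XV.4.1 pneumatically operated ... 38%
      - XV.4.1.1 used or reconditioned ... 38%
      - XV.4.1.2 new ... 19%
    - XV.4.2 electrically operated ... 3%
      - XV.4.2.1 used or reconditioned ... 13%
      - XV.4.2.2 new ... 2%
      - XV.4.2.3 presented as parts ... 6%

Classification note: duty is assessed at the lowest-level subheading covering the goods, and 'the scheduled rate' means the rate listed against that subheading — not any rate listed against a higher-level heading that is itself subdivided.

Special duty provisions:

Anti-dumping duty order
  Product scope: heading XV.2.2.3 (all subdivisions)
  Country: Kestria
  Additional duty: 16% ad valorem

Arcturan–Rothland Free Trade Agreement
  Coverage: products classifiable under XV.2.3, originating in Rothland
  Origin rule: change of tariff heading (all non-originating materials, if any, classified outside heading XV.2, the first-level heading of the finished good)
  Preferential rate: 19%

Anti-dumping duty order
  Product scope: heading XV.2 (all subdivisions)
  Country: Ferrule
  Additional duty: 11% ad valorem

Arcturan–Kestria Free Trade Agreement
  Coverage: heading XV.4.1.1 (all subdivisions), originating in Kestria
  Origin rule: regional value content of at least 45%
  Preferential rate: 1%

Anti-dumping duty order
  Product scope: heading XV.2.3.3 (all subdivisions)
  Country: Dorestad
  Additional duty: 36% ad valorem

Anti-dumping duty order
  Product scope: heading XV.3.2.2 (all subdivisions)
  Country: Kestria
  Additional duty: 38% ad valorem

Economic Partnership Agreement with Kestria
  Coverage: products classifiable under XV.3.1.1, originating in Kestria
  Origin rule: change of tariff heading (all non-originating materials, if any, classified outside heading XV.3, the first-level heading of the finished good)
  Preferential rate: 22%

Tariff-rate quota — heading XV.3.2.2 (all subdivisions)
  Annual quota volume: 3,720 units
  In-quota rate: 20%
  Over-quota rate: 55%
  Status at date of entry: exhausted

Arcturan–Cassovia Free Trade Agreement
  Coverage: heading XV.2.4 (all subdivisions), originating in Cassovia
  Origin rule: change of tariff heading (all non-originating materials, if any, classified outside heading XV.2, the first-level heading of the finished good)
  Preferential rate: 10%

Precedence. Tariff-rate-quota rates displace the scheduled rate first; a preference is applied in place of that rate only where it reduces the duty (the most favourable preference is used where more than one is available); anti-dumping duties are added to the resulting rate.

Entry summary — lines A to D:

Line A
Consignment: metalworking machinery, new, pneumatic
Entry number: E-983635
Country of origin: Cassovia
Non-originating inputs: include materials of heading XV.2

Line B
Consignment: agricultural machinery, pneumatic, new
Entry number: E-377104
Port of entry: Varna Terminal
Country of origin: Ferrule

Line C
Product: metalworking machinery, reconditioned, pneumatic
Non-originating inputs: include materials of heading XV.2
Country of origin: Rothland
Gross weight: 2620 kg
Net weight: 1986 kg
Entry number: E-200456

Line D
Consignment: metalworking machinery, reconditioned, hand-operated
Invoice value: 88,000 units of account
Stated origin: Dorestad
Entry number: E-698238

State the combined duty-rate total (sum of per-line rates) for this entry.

Line A: metalworking → XV.2; pneumatic → XV.2.3; new → XV.2.3.3. Scheduled 14%. Cassovia agreement on XV.2.4: XV.2.3.3 not covered. → 14%.
Line B: agricultural → XV.4; pneumatic → XV.4.1; new → XV.4.1.2. Scheduled 19%. No special measure applies. → 19%.
Line C: metalworking → XV.2; pneumatic → XV.2.3; reconditioned → XV.2.3.2. Scheduled 37%. Rothland agreement on XV.2.3: CTH not met. → 37%.
Line D: metalworking → XV.2; hand-operated → XV.2.4; reconditioned → XV.2.4.2. Scheduled 38%. No special measure applies. → 38%.
Sum: 14% + 19% + 37% + 38% = 108%.

108%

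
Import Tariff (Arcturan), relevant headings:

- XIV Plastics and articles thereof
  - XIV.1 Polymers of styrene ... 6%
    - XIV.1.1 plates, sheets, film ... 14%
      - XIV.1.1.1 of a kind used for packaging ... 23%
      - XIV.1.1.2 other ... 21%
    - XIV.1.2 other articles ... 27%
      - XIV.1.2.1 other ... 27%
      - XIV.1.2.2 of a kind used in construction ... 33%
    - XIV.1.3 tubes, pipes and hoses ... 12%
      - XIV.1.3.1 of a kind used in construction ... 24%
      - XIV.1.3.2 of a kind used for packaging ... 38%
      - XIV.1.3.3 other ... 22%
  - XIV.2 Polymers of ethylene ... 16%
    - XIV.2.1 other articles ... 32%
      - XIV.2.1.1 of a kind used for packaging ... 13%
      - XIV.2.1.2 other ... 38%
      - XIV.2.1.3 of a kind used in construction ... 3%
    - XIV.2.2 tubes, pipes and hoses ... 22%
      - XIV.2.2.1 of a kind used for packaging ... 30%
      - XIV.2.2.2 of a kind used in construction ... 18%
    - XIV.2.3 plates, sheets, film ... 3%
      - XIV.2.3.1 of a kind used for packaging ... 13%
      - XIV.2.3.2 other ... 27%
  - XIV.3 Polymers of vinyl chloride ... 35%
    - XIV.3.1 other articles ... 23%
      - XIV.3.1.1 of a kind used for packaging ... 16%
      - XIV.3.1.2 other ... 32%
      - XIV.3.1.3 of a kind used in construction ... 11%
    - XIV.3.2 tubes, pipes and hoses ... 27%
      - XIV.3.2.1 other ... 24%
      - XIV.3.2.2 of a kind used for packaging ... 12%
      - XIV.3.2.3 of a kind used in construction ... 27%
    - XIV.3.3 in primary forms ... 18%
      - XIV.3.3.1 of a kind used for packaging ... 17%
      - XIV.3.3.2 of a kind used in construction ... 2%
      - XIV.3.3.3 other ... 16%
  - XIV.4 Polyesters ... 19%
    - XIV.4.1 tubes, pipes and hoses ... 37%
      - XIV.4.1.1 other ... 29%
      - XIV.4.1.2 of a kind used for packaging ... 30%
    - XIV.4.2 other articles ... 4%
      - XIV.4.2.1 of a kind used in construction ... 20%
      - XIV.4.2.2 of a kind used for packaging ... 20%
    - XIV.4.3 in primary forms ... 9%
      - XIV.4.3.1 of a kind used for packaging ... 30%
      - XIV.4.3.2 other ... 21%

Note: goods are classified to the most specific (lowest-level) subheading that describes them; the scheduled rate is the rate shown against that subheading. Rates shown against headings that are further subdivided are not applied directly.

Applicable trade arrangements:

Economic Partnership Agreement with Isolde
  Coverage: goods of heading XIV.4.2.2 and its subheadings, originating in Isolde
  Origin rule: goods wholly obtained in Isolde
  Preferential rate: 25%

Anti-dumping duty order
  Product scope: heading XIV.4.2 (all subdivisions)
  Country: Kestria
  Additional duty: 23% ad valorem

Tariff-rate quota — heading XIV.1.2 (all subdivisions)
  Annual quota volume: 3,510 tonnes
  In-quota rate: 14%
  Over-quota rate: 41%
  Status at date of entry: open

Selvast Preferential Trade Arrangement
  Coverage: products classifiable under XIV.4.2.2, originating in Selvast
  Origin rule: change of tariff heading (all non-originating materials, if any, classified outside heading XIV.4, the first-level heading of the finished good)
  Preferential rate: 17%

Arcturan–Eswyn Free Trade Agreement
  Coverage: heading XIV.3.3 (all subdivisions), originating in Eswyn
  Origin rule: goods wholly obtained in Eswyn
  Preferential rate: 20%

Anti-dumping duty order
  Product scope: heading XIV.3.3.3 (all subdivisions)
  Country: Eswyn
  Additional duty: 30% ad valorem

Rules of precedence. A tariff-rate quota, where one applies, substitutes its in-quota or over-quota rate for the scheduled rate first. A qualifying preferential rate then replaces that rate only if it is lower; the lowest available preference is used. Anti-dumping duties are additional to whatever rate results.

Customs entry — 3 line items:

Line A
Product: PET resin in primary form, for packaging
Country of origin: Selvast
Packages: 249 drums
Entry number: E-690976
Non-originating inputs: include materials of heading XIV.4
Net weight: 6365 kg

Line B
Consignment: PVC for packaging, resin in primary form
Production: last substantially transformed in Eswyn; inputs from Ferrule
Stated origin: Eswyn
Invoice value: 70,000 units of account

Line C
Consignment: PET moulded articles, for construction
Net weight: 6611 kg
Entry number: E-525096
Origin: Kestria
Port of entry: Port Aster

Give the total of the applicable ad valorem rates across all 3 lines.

Line A: PET → XIV.4; resin in primary form → XIV.4.3; for packaging → XIV.4.3.1. Scheduled 30%. Selvast agreement on XIV.4.2.2: XIV.4.3.1 not covered. → 30%.
Line B: PVC → XIV.3; resin in primary form → XIV.3.3; for packaging → XIV.3.3.1. Scheduled 17%. Eswyn agreement on XIV.3.3: not wholly obtained. → 17%.
Line C: PET → XIV.4; moulded articles → XIV.4.2; for construction → XIV.4.2.1. Scheduled 20%. anti-dumping (Kestria, XIV.4.2): +23%; total 20% + 23% = 43%. → 43%.
Sum: 30% + 17% + 43% = 90%.

90%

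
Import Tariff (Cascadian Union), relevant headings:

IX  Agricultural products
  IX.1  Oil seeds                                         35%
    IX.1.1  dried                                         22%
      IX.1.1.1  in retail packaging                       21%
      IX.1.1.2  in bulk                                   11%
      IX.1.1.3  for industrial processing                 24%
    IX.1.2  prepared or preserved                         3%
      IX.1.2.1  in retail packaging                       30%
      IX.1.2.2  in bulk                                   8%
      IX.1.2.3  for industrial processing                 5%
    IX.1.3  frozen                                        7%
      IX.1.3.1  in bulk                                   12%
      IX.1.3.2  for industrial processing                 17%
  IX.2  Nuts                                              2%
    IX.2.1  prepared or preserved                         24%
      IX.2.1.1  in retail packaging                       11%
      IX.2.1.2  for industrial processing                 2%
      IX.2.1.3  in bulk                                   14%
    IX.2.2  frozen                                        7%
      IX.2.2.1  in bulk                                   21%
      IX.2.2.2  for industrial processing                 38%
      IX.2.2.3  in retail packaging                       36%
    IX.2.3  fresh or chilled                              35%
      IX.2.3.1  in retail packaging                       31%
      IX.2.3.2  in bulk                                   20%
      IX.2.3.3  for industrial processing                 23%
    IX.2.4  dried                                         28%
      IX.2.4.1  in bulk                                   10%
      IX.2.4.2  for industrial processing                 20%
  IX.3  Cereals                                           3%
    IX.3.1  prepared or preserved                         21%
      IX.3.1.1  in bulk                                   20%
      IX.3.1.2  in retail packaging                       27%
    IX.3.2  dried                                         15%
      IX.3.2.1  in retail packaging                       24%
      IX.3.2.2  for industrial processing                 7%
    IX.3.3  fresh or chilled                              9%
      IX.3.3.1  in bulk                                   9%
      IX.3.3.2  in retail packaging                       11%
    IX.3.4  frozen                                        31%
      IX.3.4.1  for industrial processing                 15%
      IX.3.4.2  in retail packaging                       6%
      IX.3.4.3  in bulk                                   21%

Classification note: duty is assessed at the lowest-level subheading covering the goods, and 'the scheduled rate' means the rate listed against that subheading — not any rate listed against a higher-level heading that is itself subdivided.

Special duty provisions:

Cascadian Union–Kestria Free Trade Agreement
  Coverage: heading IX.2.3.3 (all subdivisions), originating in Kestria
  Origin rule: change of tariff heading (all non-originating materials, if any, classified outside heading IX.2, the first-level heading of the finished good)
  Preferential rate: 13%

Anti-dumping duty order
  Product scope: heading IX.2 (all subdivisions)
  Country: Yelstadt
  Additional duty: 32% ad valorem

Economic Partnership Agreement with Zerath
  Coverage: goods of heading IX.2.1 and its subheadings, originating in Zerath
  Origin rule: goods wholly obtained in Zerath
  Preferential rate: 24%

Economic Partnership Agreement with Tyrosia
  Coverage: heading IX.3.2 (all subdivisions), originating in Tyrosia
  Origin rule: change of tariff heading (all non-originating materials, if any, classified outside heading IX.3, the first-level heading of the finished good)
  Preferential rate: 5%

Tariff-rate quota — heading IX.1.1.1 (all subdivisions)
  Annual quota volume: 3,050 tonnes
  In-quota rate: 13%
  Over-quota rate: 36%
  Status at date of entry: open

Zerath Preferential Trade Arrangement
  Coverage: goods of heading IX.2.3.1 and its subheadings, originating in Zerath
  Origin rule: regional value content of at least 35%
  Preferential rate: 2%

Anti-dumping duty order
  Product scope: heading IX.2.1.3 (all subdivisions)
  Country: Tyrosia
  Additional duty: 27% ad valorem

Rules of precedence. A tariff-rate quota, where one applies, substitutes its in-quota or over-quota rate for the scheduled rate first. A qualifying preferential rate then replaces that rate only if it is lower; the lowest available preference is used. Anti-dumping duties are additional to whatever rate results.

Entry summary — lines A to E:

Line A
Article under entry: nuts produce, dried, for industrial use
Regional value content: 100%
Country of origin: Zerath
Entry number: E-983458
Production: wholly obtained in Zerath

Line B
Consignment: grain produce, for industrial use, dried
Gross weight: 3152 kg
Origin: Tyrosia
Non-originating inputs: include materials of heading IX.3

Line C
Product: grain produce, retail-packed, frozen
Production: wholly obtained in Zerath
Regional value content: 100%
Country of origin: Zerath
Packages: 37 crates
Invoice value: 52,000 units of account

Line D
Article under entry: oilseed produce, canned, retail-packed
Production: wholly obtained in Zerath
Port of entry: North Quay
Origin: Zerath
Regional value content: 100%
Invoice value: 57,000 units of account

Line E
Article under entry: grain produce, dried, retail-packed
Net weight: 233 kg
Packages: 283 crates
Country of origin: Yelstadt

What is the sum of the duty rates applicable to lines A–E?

87%

Line A: nuts → IX.2; dried → IX.2.4; for industrial use → IX.2.4.2. Scheduled 20%. Zerath agreement on IX.2.1: IX.2.4.2 not covered; Zerath agreement on IX.2.3.1: IX.2.4.2 not covered. → 20%.
Line B: grain → IX.3; dried → IX.3.2; for industrial use → IX.3.2.2. Scheduled 7%. Tyrosia agreement on IX.3.2: CTH not met. → 7%.
Line C: grain → IX.3; frozen → IX.3.4; retail-packed → IX.3.4.2. Scheduled 6%. Zerath agreement on IX.2.1: IX.3.4.2 not covered; Zerath agreement on IX.2.3.1: IX.3.4.2 not covered. → 6%.
Line D: oilseed → IX.1; canned → IX.1.2; retail-packed → IX.1.2.1. Scheduled 30%. Zerath agreement on IX.2.1: IX.1.2.1 not covered; Zerath agreement on IX.2.3.1: IX.1.2.1 not covered. → 30%.
Line E: grain → IX.3; dried → IX.3.2; retail-packed → IX.3.2.1. Scheduled 24%. No special measure applies. → 24%.
Sum: 20% + 7% + 6% + 30% + 24% = 87%.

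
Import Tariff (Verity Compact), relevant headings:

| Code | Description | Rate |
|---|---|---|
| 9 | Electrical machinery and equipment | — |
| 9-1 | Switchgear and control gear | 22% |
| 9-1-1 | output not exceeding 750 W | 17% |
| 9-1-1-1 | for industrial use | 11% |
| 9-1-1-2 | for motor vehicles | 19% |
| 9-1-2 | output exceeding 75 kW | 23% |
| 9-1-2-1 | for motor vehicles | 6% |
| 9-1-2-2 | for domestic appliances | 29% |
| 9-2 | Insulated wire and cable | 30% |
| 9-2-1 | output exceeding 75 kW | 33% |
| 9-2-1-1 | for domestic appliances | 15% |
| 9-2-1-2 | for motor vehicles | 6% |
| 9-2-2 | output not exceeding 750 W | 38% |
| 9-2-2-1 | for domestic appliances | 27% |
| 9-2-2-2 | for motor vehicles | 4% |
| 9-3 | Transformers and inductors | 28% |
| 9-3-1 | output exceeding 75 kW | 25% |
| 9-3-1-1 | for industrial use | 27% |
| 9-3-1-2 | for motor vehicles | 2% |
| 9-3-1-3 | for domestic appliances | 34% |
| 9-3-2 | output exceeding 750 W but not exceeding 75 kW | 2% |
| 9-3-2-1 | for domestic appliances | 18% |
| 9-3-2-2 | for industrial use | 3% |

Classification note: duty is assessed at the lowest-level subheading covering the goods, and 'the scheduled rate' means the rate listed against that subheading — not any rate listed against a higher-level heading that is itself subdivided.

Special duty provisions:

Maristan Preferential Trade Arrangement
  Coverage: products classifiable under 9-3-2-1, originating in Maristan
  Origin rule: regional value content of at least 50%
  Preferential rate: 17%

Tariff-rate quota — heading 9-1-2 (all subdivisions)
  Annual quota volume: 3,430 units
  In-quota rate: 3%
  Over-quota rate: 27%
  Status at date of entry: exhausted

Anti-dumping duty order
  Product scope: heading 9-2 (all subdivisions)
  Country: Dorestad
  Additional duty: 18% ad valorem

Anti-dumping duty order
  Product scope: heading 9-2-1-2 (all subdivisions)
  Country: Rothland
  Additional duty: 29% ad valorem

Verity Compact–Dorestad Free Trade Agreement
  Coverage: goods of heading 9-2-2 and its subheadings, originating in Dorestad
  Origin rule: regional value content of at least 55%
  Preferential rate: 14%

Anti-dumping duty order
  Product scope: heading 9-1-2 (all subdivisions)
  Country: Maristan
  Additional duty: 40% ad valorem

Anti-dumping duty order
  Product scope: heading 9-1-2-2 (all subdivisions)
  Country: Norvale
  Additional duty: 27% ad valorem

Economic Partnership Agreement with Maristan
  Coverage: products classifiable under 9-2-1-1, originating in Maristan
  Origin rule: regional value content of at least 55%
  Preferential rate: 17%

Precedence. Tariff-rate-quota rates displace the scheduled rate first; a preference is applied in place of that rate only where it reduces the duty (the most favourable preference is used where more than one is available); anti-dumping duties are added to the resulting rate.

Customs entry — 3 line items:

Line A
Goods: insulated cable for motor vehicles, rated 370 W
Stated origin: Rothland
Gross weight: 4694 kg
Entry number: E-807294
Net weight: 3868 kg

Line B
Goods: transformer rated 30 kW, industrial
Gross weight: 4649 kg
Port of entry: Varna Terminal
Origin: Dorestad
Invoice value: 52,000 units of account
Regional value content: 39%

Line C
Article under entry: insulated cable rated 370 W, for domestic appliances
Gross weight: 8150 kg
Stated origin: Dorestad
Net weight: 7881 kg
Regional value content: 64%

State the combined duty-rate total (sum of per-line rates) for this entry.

Line A: insulated cable → 9-2; rated 370 W → 9-2-2; for motor vehicles → 9-2-2-2. Scheduled 4%. No special measure applies. → 4%.
Line B: transformer → 9-3; rated 30 kW → 9-3-2; industrial → 9-3-2-2. Scheduled 3%. Dorestad agreement on 9-2-2: 9-3-2-2 not covered. → 3%.
Line C: insulated cable → 9-2; rated 370 W → 9-2-2; for domestic appliances → 9-2-2-1. Scheduled 27%. Dorestad agreement on 9-2-2: RVC ≥ 55% → 14% available; preferential 14%; anti-dumping (Dorestad, 9-2): +18%; total 14% + 18% = 32%. → 32%.
Sum: 4% + 3% + 32% = 39%.

39%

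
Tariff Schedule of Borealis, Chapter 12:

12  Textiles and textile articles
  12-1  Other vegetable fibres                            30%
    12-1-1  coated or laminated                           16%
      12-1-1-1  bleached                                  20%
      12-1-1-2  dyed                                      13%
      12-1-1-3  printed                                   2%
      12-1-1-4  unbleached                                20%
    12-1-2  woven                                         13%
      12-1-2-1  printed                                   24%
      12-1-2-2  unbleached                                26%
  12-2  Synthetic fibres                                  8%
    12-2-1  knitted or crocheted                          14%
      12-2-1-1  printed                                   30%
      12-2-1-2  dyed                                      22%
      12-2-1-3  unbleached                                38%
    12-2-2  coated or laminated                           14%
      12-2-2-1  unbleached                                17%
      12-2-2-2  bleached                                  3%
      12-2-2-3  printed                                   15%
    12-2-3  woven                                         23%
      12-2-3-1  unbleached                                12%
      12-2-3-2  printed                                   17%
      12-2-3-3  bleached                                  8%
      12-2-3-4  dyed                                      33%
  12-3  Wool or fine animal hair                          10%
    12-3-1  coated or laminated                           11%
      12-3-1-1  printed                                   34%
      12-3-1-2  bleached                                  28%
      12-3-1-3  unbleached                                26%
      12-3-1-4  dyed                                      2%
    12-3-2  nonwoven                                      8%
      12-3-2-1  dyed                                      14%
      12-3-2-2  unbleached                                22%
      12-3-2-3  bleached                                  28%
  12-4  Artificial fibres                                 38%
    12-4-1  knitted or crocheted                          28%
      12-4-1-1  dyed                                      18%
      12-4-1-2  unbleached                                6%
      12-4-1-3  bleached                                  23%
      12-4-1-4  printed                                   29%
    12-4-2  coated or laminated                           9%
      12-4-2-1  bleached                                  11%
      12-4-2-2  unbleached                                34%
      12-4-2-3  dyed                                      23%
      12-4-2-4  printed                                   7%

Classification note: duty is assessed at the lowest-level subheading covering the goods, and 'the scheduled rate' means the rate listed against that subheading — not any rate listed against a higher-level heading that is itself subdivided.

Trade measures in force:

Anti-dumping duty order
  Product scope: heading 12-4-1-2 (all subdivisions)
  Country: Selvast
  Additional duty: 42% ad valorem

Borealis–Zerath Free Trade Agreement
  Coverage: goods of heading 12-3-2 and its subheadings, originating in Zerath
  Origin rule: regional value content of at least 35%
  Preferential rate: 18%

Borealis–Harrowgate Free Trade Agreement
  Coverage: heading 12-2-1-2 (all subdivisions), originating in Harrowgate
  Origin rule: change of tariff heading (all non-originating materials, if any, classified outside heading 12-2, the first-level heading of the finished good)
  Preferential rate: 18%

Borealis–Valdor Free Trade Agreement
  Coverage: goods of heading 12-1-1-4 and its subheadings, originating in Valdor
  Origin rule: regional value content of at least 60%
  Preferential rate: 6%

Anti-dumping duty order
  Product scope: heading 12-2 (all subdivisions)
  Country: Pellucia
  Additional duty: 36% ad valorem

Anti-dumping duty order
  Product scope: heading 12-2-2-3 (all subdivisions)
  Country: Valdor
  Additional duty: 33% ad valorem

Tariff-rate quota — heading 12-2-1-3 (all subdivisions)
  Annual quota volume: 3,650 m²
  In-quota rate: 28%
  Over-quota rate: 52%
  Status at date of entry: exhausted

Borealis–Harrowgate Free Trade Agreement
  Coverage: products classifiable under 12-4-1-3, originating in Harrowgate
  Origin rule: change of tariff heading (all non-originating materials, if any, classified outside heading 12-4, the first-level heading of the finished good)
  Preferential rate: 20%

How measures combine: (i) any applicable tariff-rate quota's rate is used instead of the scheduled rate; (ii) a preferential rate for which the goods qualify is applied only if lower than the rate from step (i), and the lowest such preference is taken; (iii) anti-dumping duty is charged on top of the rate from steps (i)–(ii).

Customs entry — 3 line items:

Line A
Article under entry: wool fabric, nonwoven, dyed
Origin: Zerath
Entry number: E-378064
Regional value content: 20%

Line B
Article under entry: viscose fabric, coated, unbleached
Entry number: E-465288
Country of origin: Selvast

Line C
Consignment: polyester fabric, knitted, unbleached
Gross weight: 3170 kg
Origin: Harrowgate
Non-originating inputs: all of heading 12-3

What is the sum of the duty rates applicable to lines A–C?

100%

Line A: wool → 12-3; nonwoven → 12-3-2; dyed → 12-3-2-1. Scheduled 14%. Zerath agreement on 12-3-2: RVC < 35%. → 14%.
Line B: viscose → 12-4; coated → 12-4-2; unbleached → 12-4-2-2. Scheduled 34%. No special measure applies. → 34%.
Line C: polyester → 12-2; knitted → 12-2-1; unbleached → 12-2-1-3. Scheduled 38%. quota on 12-2-1-3 exhausted → over-quota 52%; Harrowgate agreement on 12-2-1-2: 12-2-1-3 not covered; Harrowgate agreement on 12-4-1-3: 12-2-1-3 not covered. → 52%.
Sum: 14% + 34% + 52% = 100%.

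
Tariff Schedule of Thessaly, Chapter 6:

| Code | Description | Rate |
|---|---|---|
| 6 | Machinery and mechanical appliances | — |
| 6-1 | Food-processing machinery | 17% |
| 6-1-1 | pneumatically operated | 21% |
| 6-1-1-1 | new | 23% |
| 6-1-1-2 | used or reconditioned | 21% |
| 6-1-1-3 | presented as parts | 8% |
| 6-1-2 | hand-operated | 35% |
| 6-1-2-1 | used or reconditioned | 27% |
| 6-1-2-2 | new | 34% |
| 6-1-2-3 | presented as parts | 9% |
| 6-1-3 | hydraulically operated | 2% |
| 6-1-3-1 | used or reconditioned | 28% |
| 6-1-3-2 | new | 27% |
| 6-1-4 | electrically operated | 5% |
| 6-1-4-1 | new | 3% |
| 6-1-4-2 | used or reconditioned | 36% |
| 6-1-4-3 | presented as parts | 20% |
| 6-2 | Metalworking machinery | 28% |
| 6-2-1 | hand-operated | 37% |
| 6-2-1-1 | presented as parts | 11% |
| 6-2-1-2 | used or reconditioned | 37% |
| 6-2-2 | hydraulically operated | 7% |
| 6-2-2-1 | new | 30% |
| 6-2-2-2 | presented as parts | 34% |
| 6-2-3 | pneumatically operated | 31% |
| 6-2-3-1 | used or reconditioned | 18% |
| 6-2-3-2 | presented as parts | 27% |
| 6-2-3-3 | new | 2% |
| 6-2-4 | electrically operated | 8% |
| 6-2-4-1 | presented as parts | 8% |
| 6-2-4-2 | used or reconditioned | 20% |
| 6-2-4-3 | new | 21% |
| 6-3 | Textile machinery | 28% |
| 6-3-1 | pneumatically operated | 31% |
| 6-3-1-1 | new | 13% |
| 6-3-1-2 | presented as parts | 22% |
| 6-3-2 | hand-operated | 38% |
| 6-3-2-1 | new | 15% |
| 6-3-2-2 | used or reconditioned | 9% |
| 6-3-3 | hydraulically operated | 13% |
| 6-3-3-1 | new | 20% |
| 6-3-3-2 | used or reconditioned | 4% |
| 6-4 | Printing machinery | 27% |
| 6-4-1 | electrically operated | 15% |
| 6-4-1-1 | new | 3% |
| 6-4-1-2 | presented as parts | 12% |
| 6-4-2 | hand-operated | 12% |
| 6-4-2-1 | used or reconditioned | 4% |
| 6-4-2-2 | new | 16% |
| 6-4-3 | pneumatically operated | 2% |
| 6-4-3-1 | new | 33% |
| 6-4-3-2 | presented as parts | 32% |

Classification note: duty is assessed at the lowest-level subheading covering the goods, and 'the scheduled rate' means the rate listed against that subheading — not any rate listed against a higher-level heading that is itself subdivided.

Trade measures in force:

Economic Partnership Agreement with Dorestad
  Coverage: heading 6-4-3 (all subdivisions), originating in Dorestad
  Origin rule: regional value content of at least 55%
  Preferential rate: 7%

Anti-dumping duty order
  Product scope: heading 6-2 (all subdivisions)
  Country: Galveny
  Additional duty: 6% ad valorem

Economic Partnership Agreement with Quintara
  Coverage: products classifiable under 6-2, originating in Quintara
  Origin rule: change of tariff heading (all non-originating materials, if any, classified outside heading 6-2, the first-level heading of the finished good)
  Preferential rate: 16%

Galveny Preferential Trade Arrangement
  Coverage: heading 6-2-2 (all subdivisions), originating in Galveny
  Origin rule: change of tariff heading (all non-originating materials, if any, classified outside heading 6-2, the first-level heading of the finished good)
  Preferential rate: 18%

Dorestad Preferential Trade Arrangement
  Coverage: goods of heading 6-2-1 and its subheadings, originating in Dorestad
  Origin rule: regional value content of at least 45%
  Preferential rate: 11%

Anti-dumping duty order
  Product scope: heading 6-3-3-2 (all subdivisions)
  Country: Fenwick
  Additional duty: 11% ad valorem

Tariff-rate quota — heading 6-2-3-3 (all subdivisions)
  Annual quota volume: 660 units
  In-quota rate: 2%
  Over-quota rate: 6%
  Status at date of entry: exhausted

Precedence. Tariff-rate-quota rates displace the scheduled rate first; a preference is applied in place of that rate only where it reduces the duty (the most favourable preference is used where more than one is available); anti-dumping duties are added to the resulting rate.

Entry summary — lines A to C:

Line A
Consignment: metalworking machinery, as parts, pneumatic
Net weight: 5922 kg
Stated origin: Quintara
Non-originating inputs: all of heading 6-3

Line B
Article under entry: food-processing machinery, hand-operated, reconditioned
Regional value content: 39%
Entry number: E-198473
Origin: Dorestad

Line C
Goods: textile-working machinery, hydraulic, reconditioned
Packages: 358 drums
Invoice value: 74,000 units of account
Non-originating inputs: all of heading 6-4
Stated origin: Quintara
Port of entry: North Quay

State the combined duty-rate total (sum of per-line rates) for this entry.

47%

Line A: metalworking → 6-2; pneumatic → 6-2-3; as parts → 6-2-3-2. Scheduled 27%. Quintara agreement on 6-2: CTH met → 16% available; preferential 16%. → 16%.
Line B: food-processing → 6-1; hand-operated → 6-1-2; reconditioned → 6-1-2-1. Scheduled 27%. Dorestad agreement on 6-4-3: 6-1-2-1 not covered; Dorestad agreement on 6-2-1: 6-1-2-1 not covered. → 27%.
Line C: textile-working → 6-3; hydraulic → 6-3-3; reconditioned → 6-3-3-2. Scheduled 4%. Quintara agreement on 6-2: 6-3-3-2 not covered. → 4%.
Sum: 16% + 27% + 4% = 47%.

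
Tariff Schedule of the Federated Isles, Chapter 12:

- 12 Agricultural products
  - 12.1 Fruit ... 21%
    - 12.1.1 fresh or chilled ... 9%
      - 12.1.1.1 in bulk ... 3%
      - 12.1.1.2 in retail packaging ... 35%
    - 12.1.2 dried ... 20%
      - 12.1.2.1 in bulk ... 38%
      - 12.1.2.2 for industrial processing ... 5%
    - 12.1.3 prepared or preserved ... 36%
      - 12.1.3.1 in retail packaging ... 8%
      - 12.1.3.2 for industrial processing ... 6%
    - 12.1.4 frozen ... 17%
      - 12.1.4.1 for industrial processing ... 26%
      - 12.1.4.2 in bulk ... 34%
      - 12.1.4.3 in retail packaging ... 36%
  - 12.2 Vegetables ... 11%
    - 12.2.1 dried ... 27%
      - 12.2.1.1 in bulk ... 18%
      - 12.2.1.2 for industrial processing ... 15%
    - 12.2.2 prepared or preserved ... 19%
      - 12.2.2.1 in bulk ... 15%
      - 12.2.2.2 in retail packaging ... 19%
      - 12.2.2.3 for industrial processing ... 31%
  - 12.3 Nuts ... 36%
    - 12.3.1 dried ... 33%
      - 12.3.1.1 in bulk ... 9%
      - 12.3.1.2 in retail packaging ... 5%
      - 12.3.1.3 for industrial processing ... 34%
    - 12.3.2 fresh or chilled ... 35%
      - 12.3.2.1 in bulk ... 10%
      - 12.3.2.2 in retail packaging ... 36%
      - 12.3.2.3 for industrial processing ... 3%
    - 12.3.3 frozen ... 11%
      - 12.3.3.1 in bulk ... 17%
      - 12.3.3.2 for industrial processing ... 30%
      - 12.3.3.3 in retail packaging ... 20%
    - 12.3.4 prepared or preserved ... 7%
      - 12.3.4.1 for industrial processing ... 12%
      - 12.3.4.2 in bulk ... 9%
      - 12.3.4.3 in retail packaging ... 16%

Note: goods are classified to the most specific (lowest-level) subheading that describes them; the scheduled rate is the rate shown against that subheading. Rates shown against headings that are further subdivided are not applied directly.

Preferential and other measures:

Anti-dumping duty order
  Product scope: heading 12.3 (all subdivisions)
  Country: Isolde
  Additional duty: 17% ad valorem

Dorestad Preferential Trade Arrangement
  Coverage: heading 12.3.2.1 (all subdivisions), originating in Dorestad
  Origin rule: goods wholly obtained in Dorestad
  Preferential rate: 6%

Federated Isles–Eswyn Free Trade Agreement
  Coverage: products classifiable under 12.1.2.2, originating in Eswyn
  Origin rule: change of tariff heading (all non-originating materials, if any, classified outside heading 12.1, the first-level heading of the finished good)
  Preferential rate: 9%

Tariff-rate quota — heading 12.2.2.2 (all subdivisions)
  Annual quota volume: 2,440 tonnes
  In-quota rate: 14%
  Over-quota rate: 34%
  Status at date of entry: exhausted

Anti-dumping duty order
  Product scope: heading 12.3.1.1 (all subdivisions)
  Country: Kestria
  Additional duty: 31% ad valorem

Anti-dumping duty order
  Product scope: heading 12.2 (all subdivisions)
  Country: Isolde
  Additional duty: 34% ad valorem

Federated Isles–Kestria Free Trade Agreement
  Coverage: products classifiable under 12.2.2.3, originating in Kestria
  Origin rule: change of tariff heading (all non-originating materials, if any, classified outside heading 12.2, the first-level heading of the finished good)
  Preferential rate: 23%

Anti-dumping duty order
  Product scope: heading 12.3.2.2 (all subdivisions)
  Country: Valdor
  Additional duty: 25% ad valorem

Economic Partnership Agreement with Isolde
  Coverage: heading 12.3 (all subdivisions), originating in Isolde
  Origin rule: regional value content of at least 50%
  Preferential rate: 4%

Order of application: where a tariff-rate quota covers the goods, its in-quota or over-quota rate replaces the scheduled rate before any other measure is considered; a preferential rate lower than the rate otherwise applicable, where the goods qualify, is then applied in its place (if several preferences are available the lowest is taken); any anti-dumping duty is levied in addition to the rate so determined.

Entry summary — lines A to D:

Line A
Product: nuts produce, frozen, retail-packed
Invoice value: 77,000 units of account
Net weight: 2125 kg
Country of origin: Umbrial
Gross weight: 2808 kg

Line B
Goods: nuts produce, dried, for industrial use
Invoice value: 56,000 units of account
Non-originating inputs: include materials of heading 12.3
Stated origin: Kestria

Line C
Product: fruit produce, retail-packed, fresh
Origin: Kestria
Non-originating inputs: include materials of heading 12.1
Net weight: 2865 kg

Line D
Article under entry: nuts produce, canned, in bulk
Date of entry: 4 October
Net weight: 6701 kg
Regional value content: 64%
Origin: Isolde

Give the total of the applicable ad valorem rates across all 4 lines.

Line A: nuts → 12.3; frozen → 12.3.3; retail-packed → 12.3.3.3. Scheduled 20%. No special measure applies. → 20%.
Line B: nuts → 12.3; dried → 12.3.1; for industrial use → 12.3.1.3. Scheduled 34%. Kestria agreement on 12.2.2.3: 12.3.1.3 not covered. → 34%.
Line C: fruit → 12.1; fresh → 12.1.1; retail-packed → 12.1.1.2. Scheduled 35%. Kestria agreement on 12.2.2.3: 12.1.1.2 not covered. → 35%.
Line D: nuts → 12.3; canned → 12.3.4; in bulk → 12.3.4.2. Scheduled 9%. Isolde agreement on 12.3: RVC ≥ 50% → 4% available; preferential 4%; anti-dumping (Isolde, 12.3): +17%; total 4% + 17% = 21%. → 21%.
Sum: 20% + 34% + 35% + 21% = 110%.

110%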